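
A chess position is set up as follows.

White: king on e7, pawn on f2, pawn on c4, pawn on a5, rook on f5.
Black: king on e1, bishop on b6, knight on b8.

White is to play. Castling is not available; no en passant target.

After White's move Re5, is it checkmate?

After Re5: black king on e1; in check: yes, from the white rook on e5.
Black has 5 legal replies: Kxf2, Kd2, Kf1, Kd1, Be3.
In check but a legal move exists → not checkmate.

no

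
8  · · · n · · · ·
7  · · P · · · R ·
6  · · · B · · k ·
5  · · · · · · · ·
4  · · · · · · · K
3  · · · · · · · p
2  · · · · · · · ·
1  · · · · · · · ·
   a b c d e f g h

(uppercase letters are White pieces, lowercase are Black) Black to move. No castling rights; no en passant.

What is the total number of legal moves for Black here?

4

Black to move; king on g6.
In check: yes, from the white rook on g7.
Legal moves: Kxg7, Kh6, Kf6, Kf5.
Count: 4.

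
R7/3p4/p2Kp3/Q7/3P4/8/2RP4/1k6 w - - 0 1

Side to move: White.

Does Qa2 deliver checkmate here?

After Qa2: black king on b1; in check: yes, from the white queen on a2.
King squares — a1: attacked by Qa2; c1: attacked by Rc2; a2: attacked by Rc2; b2: attacked by Qa2; c2: attacked by Qa2.
Black has no legal moves → checkmate.

yes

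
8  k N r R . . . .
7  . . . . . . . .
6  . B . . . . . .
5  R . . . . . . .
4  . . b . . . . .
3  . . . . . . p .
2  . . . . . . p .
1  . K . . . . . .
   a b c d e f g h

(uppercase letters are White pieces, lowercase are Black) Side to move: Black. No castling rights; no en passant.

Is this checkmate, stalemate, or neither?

Black to move; black king on a8.
In check: yes, from the white rook on a5.
Legal moves for Black: Kxb8, Kb7, Ba6.
Black is in check but has 3 legal moves → neither.

neither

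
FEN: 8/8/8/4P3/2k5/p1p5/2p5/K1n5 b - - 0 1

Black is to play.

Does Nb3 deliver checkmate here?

no

After Nb3: white king on a1; in check: yes, from the black knight on b3.
White has 1 legal reply: Ka2.
In check but a legal move exists → not checkmate.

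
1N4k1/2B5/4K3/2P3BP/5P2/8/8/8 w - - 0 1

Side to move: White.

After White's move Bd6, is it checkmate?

no

After Bd6: black king on g8; in check: no.
Black is not in check, so this cannot be checkmate.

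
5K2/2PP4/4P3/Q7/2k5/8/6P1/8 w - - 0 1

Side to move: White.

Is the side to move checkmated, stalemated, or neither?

neither

White to move; white king on f8.
In check: no.
Legal moves for White include: Kg8, Ke8, Kg7, Kf7, Ke7, Qa8, Qa7, Qb6, Qa6+, Qh5, Qg5, Qf5, Qe5, Qd5+, Qc5+, Qb5+, Qb4+, Qa4+, ... (list truncated; more exist).
White has legal moves and is not in check → neither.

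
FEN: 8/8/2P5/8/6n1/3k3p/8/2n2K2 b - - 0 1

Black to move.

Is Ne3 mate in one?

no

After Ne3: white king on f1; in check: yes, from the black knight on e3.
White has 3 legal replies: Kf2, Kg1, Ke1.
In check but a legal move exists → not checkmate.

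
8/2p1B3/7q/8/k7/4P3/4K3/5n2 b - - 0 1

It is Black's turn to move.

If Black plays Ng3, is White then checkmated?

no

After Ng3: white king on e2; in check: yes, from the black knight on g3.
White has 6 legal replies: Kf3, Kd3, Kf2, Kd2, Ke1, Kd1.
In check but a legal move exists → not checkmate.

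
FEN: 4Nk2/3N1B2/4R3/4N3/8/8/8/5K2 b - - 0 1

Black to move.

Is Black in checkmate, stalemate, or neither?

checkmate

Black to move; black king on f8.
In check: yes, from the white knight on d7.
King squares — e7: attacked by Re6; f7: attacked by Ne5; g7: attacked by Ne8; e8: attacked by Re6; g8: attacked by Bf7.
Legal moves for Black: none.
In check with no legal moves → checkmate.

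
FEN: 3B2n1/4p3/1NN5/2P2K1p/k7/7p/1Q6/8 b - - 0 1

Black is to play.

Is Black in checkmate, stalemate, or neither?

Black to move; black king on a4.
In check: yes, from the white knight on b6.
King squares — a3: attacked by Qb2; b3: attacked by Qb2; b4: attacked by Qb2; a5: attacked by Nc6; b5: attacked by Qb2.
Legal moves for Black: none.
In check with no legal moves → checkmate.

checkmate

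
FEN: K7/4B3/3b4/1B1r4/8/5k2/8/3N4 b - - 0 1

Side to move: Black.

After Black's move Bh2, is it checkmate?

no

After Bh2: white king on a8; in check: no.
White is not in check, so this cannot be checkmate.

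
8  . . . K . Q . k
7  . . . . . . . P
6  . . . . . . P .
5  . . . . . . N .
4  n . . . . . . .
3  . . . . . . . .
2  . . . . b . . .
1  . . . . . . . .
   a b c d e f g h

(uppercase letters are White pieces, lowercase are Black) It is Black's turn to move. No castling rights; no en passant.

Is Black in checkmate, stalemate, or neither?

checkmate

Black to move; black king on h8.
In check: yes, from the white queen on f8.
King squares — g7: attacked by Qf8; h7: attacked by Ng5; g8: attacked by Ph7.
Legal moves for Black: none.
In check with no legal moves → checkmate.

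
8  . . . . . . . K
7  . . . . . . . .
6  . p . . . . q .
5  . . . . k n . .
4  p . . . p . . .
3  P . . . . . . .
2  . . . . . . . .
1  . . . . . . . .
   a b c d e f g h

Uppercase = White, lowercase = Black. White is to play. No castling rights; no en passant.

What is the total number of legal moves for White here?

White to move; king on h8.
In check: no.
Legal moves: none.
Count: 0.

0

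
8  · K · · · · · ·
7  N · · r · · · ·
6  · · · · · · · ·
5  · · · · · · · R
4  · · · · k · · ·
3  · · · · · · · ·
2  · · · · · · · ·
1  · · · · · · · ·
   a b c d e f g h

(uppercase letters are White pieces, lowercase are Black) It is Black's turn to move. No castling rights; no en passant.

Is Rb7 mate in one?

no

After Rb7: white king on b8; in check: yes, from the black rook on b7.
White has 3 legal replies: Kc8, Ka8, Kxb7.
In check but a legal move exists → not checkmate.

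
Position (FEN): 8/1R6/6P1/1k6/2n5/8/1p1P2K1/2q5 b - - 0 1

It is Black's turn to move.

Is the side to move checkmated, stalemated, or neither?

neither

Black to move; black king on b5.
In check: yes, from the white rook on b7.
King squares — a4: available; b4: attacked by Rb7; c4: own knight; a5: available; c5: available; a6: available; b6: attacked by Rb7; c6: available.
Legal moves for Black: Kc6, Ka6, Kc5, Ka5, Ka4, Nb6.
Black is in check but has 6 legal moves → neither.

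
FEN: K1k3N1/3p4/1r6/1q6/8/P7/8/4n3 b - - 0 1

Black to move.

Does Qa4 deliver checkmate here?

After Qa4: white king on a8; in check: yes, from the black queen on a4.
King squares — a7: attacked by Qa4; b7: attacked by Rb6; b8: attacked by Rb6.
White has no legal moves → checkmate.

yes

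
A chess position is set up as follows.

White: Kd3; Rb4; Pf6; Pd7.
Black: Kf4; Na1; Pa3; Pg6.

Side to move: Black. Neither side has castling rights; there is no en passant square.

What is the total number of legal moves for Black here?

5

Black to move; king on f4.
In check: yes, from the white rook on b4.
Legal moves: Kg5, Kf5, Ke5, Kg3, Kf3.
Count: 5.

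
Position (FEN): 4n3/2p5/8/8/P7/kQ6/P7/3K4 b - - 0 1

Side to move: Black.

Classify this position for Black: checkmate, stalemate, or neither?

checkmate

Black to move; black king on a3.
In check: yes, from the white queen on b3.
King squares — a2: attacked by Qb3; b2: attacked by Qb3; b3: attacked by Pa2; a4: attacked by Qb3; b4: attacked by Qb3.
Legal moves for Black: none.
In check with no legal moves → checkmate.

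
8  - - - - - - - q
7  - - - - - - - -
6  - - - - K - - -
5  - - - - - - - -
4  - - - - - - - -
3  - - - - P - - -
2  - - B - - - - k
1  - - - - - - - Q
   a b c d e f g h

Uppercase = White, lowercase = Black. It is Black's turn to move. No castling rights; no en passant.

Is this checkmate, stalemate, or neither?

Black to move; black king on h2.
In check: yes, from the white queen on h1.
King squares — g1: attacked by Qh1; h1: available; g2: attacked by Qh1; g3: available; h3: attacked by Qh1.
Legal moves for Black: Kg3, Kxh1.
Black is in check but has 2 legal moves → neither.

neither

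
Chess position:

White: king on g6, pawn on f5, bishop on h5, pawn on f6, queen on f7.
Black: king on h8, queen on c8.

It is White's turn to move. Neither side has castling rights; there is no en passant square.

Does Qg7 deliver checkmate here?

yes

After Qg7: black king on h8; in check: yes, from the white queen on g7.
King squares — g7: attacked by Pf6; h7: attacked by Kg6; g8: attacked by Qg7.
Black has no legal moves → checkmate.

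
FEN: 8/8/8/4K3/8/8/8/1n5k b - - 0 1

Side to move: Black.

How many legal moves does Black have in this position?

6

Black to move; king on h1.
In check: no.
Legal moves: Kh2, Kg2, Kg1, Nc3, Na3, Nd2.
Count: 6.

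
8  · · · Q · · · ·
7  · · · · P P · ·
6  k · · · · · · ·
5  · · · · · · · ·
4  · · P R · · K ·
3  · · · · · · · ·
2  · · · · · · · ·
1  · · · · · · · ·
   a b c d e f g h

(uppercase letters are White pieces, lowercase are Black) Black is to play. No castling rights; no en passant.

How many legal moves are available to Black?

Black to move; king on a6.
In check: no.
Legal moves: Kb7, Ka7.
Count: 2.

2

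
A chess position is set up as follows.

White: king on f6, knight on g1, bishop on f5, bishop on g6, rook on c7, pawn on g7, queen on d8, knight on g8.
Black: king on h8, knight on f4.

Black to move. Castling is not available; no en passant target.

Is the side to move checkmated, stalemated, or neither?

checkmate

Black to move; black king on h8.
In check: yes, from the white pawn on g7.
King squares — g7: attacked by Kf6; h7: attacked by Bg6; g8: attacked by Qd8.
Legal moves for Black: none.
In check with no legal moves → checkmate.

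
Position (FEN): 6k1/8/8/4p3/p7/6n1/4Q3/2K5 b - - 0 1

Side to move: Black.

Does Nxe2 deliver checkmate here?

no

After Nxe2: white king on c1; in check: yes, from the black knight on e2.
White has 5 legal replies: Kd2, Kc2, Kb2, Kd1, Kb1.
In check but a legal move exists → not checkmate.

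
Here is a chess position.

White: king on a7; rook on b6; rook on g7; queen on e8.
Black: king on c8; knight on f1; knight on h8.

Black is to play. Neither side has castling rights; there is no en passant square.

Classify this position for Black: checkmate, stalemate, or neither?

checkmate

Black to move; black king on c8.
In check: yes, from the white queen on e8.
King squares — b7: attacked by Rb6; c7: attacked by Rg7; d7: attacked by Rg7; b8: attacked by Rb6; d8: attacked by Qe8.
Legal moves for Black: none.
In check with no legal moves → checkmate.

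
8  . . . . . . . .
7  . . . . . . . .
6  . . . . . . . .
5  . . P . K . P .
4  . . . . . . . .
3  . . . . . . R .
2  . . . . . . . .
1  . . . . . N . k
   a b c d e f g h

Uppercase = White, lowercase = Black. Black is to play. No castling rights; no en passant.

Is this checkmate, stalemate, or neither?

Black to move; black king on h1.
In check: no.
King squares — g1: attacked by Rg3; g2: attacked by Rg3; h2: attacked by Nf1.
Legal moves for Black: none.
Not in check and no legal moves → stalemate.

stalemate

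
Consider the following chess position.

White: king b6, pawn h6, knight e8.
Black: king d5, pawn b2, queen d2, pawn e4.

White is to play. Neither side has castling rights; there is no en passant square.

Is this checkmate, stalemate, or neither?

White to move; white king on b6.
In check: no.
Legal moves for White: Ng7, Nc7+, Nf6+, Nd6, Kc7, Kb7, Ka7, Ka6, Kb5, h7.
White has 10 legal moves and is not in check → neither.

neither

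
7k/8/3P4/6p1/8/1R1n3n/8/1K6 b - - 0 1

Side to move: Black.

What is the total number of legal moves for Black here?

Black to move; king on h8.
In check: no.
Legal moves: Kg8, Kh7, Kg7, Nhf4, Nhf2, Ng1, Ne5, Nc5, Ndf4, Nb4, Ndf2, Nb2, Ne1, Nc1, g4.
Count: 15.

15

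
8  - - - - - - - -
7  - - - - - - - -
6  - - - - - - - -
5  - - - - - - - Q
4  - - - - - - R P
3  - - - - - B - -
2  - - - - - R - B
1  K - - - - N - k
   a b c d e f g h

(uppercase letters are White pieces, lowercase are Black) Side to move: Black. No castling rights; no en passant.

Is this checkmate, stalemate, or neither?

Black to move; black king on h1.
In check: yes, from the white bishop on f3.
King squares — g1: attacked by Bh2; g2: attacked by Rf2; h2: attacked by Nf1.
Legal moves for Black: none.
In check with no legal moves → checkmate.

checkmate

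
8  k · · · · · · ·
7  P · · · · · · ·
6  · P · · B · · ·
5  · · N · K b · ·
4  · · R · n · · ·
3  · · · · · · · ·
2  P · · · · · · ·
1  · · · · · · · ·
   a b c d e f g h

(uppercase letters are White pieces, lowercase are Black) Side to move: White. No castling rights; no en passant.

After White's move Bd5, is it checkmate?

After Bd5: black king on a8; in check: yes, from the white bishop on d5.
King squares — a7: attacked by Pb6; b7: attacked by Nc5; b8: attacked by Pa7.
Black has no legal moves → checkmate.

yes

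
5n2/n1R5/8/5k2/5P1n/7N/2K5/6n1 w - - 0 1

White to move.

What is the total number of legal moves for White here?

White to move; king on c2.
In check: no.
Legal moves: Rc8, Rh7, Rg7, Rf7+, Re7, Rd7, Rb7, Rxa7, Rc6, Rc5+, Rc4, Rc3, Ng5, Nf2, Nxg1, Kd3, Kc3, Kb3, Kd2, Kb2, Kd1, Kc1, Kb1.
Count: 23.

23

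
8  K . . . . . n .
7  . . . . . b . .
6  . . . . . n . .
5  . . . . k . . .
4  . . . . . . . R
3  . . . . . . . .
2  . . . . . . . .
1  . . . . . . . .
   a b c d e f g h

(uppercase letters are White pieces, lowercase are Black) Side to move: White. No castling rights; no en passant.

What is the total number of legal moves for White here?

White to move; king on a8.
In check: no.
Legal moves: Kb8, Kb7, Ka7, Rh8, Rh7, Rh6, Rh5+, Rg4, Rf4, Re4+, Rd4, Rc4, Rb4, Ra4, Rh3, Rh2, Rh1.
Count: 17.

17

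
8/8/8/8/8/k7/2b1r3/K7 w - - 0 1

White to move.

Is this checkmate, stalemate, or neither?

stalemate

White to move; white king on a1.
In check: no.
King squares — b1: attacked by Bc2; a2: attacked by Ka3; b2: attacked by Ka3.
Legal moves for White: none.
Not in check and no legal moves → stalemate.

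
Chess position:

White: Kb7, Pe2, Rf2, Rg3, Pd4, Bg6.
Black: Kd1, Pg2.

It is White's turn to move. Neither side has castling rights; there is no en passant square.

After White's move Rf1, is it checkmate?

no

After Rf1: black king on d1; in check: yes, from the white rook on f1.
Black has 6 legal replies: Kxe2, Kd2, gxf1=Q, gxf1=R, gxf1=B, gxf1=N.
In check but a legal move exists → not checkmate.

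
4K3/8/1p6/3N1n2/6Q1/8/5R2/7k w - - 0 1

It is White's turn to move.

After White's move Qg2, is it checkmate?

After Qg2: black king on h1; in check: yes, from the white queen on g2.
King squares — g1: attacked by Qg2; g2: attacked by Rf2; h2: attacked by Qg2.
Black has no legal moves → checkmate.

yes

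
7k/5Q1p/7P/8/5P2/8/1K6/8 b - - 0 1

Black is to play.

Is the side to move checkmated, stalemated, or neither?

Black to move; black king on h8.
In check: no.
King squares — g7: attacked by Ph6; h7: own pawn; g8: attacked by Qf7.
Legal moves for Black: none.
Not in check and no legal moves → stalemate.

stalemate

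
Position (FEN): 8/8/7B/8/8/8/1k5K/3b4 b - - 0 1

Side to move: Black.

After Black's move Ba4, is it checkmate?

no

After Ba4: white king on h2; in check: no.
White is not in check, so this cannot be checkmate.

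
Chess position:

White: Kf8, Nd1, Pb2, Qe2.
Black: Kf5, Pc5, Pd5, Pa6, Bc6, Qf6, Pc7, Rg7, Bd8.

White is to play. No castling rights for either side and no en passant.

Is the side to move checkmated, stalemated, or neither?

checkmate

White to move; white king on f8.
In check: yes, from the black queen on f6.
King squares — e7: attacked by Qf6; f7: attacked by Qf6; g7: attacked by Qf6; e8: attacked by Bc6; g8: attacked by Rg7.
Legal moves for White: none.
In check with no legal moves → checkmate.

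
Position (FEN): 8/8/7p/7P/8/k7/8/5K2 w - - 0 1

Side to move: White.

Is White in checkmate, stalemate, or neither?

White to move; white king on f1.
In check: no.
Legal moves for White: Kg2, Kf2, Ke2, Kg1, Ke1.
White has 5 legal moves and is not in check → neither.

neither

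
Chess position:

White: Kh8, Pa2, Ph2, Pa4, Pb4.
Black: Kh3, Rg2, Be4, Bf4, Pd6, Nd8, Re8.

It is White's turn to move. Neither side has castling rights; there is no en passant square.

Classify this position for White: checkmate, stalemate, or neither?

checkmate

White to move; white king on h8.
In check: yes, from the black rook on e8.
King squares — g7: attacked by Rg2; h7: attacked by Be4; g8: attacked by Rg2.
Legal moves for White: none.
In check with no legal moves → checkmate.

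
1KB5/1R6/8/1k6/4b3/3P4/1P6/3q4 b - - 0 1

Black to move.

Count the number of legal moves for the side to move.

Black to move; king on b5.
In check: yes, from the white rook on b7.
Legal moves: Kc6, Ka6, Kc5, Ka5, Ka4, Bxb7.
Count: 6.

6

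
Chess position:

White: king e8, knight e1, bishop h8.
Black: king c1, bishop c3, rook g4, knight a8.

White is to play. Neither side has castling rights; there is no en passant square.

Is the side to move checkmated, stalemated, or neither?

White to move; white king on e8.
In check: no.
Legal moves for White: Bg7, Bf6, Be5, Bd4, Bxc3, Kf8, Kd8, Kf7, Ke7, Kd7, Nf3, Nd3+, Ng2, Nc2.
White has 14 legal moves and is not in check → neither.

neither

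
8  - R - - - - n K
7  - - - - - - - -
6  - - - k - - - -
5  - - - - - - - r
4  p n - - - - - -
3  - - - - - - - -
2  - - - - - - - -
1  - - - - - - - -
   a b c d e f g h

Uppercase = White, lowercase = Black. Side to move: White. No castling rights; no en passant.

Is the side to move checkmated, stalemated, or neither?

neither

White to move; white king on h8.
In check: yes, from the black rook on h5.
Legal moves for White: Kxg8, Kg7.
White is in check but has 2 legal moves → neither.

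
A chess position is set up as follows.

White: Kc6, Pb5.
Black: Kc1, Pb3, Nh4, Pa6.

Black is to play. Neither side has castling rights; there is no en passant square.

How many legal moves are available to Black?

12

Black to move; king on c1.
In check: no.
Legal moves: Ng6, Nf5, Nf3, Ng2, Kd2, Kc2, Kb2, Kd1, Kb1, axb5, a5, b2.
Count: 12.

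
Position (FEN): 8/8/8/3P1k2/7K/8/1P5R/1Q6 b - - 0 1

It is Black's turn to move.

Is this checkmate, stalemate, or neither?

neither

Black to move; black king on f5.
In check: yes, from the white queen on b1.
Legal moves for Black: Kf6, Ke5, Kf4.
Black is in check but has 3 legal moves → neither.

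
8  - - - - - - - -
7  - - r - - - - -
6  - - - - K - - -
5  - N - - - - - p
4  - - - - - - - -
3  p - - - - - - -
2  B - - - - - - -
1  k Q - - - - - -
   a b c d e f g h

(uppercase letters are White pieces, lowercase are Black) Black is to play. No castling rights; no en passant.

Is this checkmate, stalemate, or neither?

Black to move; black king on a1.
In check: yes, from the white queen on b1.
King squares — b1: attacked by Ba2; a2: attacked by Qb1; b2: attacked by Qb1.
Legal moves for Black: none.
In check with no legal moves → checkmate.

checkmate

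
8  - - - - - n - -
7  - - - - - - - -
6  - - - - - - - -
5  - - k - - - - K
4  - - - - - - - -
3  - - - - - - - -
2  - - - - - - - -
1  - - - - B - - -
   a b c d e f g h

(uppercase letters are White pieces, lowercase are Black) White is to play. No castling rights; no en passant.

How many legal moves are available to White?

White to move; king on h5.
In check: no.
Legal moves: Kh6, Kg5, Kh4, Kg4, Ba5, Bh4, Bb4+, Bg3, Bc3, Bf2+, Bd2.
Count: 11.

11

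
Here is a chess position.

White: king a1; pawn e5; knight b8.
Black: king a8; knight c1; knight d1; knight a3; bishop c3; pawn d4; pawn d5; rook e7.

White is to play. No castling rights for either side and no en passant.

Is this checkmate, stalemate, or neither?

White to move; white king on a1.
In check: yes, from the black bishop on c3.
King squares — b1: attacked by Na3; a2: attacked by Nc1; b2: attacked by Nd1.
Legal moves for White: none.
In check with no legal moves → checkmate.

checkmate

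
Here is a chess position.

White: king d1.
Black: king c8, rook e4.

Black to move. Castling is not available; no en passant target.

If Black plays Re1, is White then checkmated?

no

After Re1: white king on d1; in check: yes, from the black rook on e1.
White has 3 legal replies: Kd2, Kc2, Kxe1.
In check but a legal move exists → not checkmate.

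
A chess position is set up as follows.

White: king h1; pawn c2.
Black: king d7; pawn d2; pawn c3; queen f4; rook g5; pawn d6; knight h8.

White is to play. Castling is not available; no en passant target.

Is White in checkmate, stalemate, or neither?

stalemate

White to move; white king on h1.
In check: no.
King squares — g1: attacked by Rg5; g2: attacked by Rg5; h2: attacked by Qf4.
Legal moves for White: none.
Not in check and no legal moves → stalemate.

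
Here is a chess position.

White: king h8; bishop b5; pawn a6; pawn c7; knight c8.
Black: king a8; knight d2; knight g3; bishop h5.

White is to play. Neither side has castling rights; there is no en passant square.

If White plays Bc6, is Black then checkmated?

After Bc6: black king on a8; in check: yes, from the white bishop on c6.
King squares — a7: attacked by Nc8; b7: attacked by Pa6; b8: attacked by Pc7.
Black has no legal moves → checkmate.

yes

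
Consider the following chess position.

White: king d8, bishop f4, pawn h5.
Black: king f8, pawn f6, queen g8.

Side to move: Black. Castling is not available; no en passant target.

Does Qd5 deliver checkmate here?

no

After Qd5: white king on d8; in check: yes, from the black queen on d5.
White has 3 legal replies: Kc8, Kc7, Bd6+.
In check but a legal move exists → not checkmate.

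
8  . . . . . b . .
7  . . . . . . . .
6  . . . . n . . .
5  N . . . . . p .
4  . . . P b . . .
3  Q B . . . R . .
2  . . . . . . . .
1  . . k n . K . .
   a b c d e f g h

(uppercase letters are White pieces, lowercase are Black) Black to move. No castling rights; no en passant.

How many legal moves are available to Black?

Black to move; king on c1.
In check: yes, from the white queen on a3.
Legal moves: Kd2, Kb1, Bxa3, Nb2.
Count: 4.

4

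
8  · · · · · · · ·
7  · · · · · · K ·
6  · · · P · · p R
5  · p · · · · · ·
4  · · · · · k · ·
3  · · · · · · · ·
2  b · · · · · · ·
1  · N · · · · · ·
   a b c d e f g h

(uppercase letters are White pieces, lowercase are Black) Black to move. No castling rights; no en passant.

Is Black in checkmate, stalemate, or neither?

neither

Black to move; black king on f4.
In check: no.
Legal moves for Black: Kg5, Kf5, Ke5, Kg4, Ke4, Kg3, Kf3, Ke3, Bg8, Bf7, Be6, Bd5, Bc4, Bb3, Bxb1, g5, b4.
Black has 17 legal moves and is not in check → neither.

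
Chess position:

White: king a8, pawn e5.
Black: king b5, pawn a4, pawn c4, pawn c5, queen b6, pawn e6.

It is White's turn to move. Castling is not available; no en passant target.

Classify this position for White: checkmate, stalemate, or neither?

White to move; white king on a8.
In check: no.
King squares — a7: attacked by Qb6; b7: attacked by Qb6; b8: attacked by Qb6.
Legal moves for White: none.
Not in check and no legal moves → stalemate.

stalemate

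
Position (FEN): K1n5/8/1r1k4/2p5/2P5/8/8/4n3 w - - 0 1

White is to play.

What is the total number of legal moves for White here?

0

White to move; king on a8.
In check: no.
Legal moves: none.
Count: 0.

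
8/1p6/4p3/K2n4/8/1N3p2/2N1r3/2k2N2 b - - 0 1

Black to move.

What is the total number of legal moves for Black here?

4

Black to move; king on c1.
In check: yes, from the white knight on b3.
Legal moves: Kxc2, Kb2, Kd1, Kb1.
Count: 4.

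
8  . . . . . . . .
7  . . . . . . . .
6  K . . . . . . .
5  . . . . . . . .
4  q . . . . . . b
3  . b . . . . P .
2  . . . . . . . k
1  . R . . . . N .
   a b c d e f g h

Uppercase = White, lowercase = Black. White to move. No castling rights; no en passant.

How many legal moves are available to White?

White to move; king on a6.
In check: yes, from the black queen on a4.
Legal moves: Kb7, Kb6.
Count: 2.

2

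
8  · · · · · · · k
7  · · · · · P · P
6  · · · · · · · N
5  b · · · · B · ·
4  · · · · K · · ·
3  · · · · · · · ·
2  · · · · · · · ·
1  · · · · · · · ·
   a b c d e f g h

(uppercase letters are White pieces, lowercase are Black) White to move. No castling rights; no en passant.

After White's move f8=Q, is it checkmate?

After f8=Q: black king on h8; in check: yes, from the white queen on f8.
King squares — g7: attacked by Qf8; h7: attacked by Bf5; g8: attacked by Nh6.
Black has no legal moves → checkmate.

yes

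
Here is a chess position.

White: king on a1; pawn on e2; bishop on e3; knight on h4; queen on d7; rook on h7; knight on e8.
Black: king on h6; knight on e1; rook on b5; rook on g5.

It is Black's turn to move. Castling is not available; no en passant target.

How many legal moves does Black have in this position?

Black to move; king on h6.
In check: yes, from the white rook on h7.
Legal moves: none.
Count: 0.

0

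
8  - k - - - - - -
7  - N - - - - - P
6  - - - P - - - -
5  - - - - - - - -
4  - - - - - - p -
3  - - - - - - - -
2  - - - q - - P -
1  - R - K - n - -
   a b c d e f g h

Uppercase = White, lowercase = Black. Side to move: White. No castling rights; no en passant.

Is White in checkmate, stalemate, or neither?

White to move; white king on d1.
In check: yes, from the black queen on d2.
King squares — c1: attacked by Qd2; e1: attacked by Qd2; c2: attacked by Qd2; d2: attacked by Nf1; e2: attacked by Qd2.
Legal moves for White: none.
In check with no legal moves → checkmate.

checkmate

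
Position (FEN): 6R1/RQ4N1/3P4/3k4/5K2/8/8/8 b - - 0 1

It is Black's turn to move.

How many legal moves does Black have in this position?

Black to move; king on d5.
In check: yes, from the white queen on b7.
Legal moves: Kxd6, Kc5, Kd4, Kc4.
Count: 4.

4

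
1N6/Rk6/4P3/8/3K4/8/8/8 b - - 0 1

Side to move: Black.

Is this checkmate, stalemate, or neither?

Black to move; black king on b7.
In check: yes, from the white rook on a7.
King squares — a6: attacked by Ra7; b6: available; c6: attacked by Nb8; a7: available; c7: attacked by Ra7; a8: attacked by Ra7; b8: available; c8: available.
Legal moves for Black: Kc8, Kxb8, Kxa7, Kb6.
Black is in check but has 4 legal moves → neither.

neither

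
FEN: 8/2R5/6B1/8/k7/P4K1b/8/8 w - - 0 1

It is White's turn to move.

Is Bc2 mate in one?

no

After Bc2: black king on a4; in check: yes, from the white bishop on c2.
Black has 3 legal replies: Kb5, Ka5, Kxa3.
In check but a legal move exists → not checkmate.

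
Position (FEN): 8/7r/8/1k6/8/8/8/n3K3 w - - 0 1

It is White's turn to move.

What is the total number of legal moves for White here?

White to move; king on e1.
In check: no.
Legal moves: Kf2, Ke2, Kd2, Kf1, Kd1.
Count: 5.

5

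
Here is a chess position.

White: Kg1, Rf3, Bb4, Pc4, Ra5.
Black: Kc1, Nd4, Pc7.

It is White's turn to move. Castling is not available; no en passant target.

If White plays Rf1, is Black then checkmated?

no

After Rf1: black king on c1; in check: yes, from the white rook on f1.
Black has 2 legal replies: Kc2, Kb2.
In check but a legal move exists → not checkmate.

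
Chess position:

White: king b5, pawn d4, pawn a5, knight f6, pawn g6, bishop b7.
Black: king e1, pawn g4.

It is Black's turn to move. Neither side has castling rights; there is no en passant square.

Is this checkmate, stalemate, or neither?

Black to move; black king on e1.
In check: no.
Legal moves for Black: Kf2, Ke2, Kd2, Kf1, Kd1, g3.
Black has 6 legal moves and is not in check → neither.

neither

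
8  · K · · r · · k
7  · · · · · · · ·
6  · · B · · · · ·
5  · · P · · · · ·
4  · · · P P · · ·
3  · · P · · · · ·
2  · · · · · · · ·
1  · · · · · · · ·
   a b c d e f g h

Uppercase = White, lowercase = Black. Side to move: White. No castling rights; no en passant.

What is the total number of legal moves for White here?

White to move; king on b8.
In check: yes, from the black rook on e8.
Legal moves: Kc7, Kb7, Ka7, Bxe8.
Count: 4.

4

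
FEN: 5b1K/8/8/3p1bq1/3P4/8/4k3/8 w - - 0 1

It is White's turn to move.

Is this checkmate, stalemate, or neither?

stalemate

White to move; white king on h8.
In check: no.
King squares — g7: attacked by Qg5; h7: attacked by Bf5; g8: attacked by Qg5.
Legal moves for White: none.
Not in check and no legal moves → stalemate.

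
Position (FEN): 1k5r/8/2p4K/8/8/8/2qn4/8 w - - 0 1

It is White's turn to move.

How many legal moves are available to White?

2

White to move; king on h6.
In check: yes, from the black rook on h8.
Legal moves: Kg7, Kg5.
Count: 2.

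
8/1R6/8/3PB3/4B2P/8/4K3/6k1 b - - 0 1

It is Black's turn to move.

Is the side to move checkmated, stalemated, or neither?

stalemate

Black to move; black king on g1.
In check: no.
King squares — f1: attacked by Ke2; h1: attacked by Be4; f2: attacked by Ke2; g2: attacked by Be4; h2: attacked by Be5.
Legal moves for Black: none.
Not in check and no legal moves → stalemate.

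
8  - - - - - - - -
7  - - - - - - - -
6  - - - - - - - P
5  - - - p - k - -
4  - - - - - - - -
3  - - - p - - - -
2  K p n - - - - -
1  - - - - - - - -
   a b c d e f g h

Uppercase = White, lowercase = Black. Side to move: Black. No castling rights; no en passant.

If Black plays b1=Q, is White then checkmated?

no

After b1=Q: white king on a2; in check: yes, from the black queen on b1.
White has 1 legal reply: Kxb1.
In check but a legal move exists → not checkmate.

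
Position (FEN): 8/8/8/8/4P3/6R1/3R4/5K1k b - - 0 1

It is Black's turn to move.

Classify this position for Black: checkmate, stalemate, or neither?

stalemate

Black to move; black king on h1.
In check: no.
King squares — g1: attacked by Kf1; g2: attacked by Kf1; h2: attacked by Rd2.
Legal moves for Black: none.
Not in check and no legal moves → stalemate.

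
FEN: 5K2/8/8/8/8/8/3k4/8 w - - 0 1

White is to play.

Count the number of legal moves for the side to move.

5

White to move; king on f8.
In check: no.
Legal moves: Kg8, Ke8, Kg7, Kf7, Ke7.
Count: 5.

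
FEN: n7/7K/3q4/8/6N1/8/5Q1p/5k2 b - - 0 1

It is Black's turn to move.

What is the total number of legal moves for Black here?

0

Black to move; king on f1.
In check: yes, from the white queen on f2.
Legal moves: none.
Count: 0.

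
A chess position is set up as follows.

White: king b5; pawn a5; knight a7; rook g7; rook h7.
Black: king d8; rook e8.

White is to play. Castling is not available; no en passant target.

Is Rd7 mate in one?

After Rd7: black king on d8; in check: yes, from the white rook on d7.
King squares — c7: attacked by Rd7; d7: attacked by Rh7; e7: attacked by Rd7; c8: attacked by Na7; e8: own rook.
Black has no legal moves → checkmate.

yes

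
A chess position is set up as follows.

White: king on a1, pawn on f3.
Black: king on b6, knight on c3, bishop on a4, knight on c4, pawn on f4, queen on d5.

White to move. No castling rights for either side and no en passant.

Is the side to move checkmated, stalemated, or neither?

White to move; white king on a1.
In check: no.
King squares — b1: attacked by Nc3; a2: attacked by Nc3; b2: attacked by Nc4.
Legal moves for White: none.
Not in check and no legal moves → stalemate.

stalemate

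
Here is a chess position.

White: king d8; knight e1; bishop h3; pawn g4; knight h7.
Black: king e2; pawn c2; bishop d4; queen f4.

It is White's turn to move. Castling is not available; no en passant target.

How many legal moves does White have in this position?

White to move; king on d8.
In check: no.
Legal moves: Ke8, Kc8, Ke7, Kd7, Nf8, Nf6, Ng5, Bg2, Bf1+, Nf3, Nd3, Ng2, Nxc2, g5.
Count: 14.

14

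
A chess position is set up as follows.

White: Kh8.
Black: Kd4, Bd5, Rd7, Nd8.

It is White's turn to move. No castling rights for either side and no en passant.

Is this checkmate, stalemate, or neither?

stalemate

White to move; white king on h8.
In check: no.
King squares — g7: attacked by Rd7; h7: attacked by Rd7; g8: attacked by Bd5.
Legal moves for White: none.
Not in check and no legal moves → stalemate.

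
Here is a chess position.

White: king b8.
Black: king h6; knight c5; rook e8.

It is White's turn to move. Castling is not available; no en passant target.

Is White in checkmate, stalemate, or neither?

neither

White to move; white king on b8.
In check: yes, from the black rook on e8.
King squares — a7: available; b7: attacked by Nc5; c7: available; a8: attacked by Re8; c8: attacked by Re8.
Legal moves for White: Kc7, Ka7.
White is in check but has 2 legal moves → neither.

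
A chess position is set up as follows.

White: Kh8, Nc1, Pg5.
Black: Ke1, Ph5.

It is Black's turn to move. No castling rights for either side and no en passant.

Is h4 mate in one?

no

After h4: white king on h8; in check: no.
White is not in check, so this cannot be checkmate.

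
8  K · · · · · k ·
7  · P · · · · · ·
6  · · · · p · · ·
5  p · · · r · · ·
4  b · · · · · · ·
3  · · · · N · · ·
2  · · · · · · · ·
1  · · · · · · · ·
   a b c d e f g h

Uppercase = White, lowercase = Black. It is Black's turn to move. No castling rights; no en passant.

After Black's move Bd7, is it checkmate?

no

After Bd7: white king on a8; in check: no.
White is not in check, so this cannot be checkmate.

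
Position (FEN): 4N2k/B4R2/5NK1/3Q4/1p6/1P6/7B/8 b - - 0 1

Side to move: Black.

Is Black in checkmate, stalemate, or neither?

Black to move; black king on h8.
In check: no.
King squares — g7: attacked by Kg6; h7: attacked by Nf6; g8: attacked by Nf6.
Legal moves for Black: none.
Not in check and no legal moves → stalemate.

stalemate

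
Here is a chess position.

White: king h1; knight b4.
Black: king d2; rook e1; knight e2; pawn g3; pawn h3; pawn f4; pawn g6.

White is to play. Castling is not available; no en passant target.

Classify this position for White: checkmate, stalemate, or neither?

White to move; white king on h1.
In check: yes, from the black rook on e1.
King squares — g1: attacked by Re1; g2: attacked by Ph3; h2: attacked by Pg3.
Legal moves for White: none.
In check with no legal moves → checkmate.

checkmate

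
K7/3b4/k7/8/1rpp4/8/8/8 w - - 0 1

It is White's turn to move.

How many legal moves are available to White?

0

White to move; king on a8.
In check: no.
Legal moves: none.
Count: 0.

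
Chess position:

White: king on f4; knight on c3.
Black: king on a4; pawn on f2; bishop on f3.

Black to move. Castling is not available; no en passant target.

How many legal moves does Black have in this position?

Black to move; king on a4.
In check: yes, from the white knight on c3.
Legal moves: Ka5, Kb4, Kb3, Ka3.
Count: 4.

4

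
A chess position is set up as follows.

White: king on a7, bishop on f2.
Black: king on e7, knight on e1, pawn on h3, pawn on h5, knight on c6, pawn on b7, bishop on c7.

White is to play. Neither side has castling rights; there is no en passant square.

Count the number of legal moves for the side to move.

2

White to move; king on a7.
In check: yes, from the black knight on c6.
Legal moves: Ka8, Kxb7.
Count: 2.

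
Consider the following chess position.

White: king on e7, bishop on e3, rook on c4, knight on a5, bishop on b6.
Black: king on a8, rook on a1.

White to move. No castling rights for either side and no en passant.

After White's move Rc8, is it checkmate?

After Rc8: black king on a8; in check: yes, from the white rook on c8.
King squares — a7: attacked by Bb6; b7: attacked by Na5; b8: attacked by Rc8.
Black has no legal moves → checkmate.

yes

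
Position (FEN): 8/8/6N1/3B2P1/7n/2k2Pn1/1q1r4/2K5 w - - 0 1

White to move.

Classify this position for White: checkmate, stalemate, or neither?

checkmate

White to move; white king on c1.
In check: yes, from the black queen on b2.
King squares — b1: attacked by Qb2; d1: attacked by Rd2; b2: attacked by Rd2; c2: attacked by Qb2; d2: attacked by Qb2.
Legal moves for White: none.
In check with no legal moves → checkmate.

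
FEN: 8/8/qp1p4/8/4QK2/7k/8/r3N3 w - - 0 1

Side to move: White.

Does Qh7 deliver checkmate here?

yes

After Qh7: black king on h3; in check: yes, from the white queen on h7.
King squares — g2: attacked by Ne1; h2: attacked by Qh7; g3: attacked by Kf4; g4: attacked by Kf4; h4: attacked by Qh7.
Black has no legal moves → checkmate.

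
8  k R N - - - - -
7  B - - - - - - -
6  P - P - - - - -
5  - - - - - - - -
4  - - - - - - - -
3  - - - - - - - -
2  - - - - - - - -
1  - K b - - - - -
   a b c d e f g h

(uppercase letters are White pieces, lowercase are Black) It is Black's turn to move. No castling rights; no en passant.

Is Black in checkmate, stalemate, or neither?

Black to move; black king on a8.
In check: yes, from the white rook on b8.
King squares — a7: attacked by Nc8; b7: attacked by Pa6; b8: attacked by Ba7.
Legal moves for Black: none.
In check with no legal moves → checkmate.

checkmate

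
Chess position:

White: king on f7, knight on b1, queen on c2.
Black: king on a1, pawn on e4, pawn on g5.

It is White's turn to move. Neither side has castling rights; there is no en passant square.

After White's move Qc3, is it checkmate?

After Qc3: black king on a1; in check: yes, from the white queen on c3.
Black has 2 legal replies: Ka2, Kxb1.
In check but a legal move exists → not checkmate.

no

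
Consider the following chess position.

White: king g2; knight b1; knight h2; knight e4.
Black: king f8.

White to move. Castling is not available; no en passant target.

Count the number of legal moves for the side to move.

21

White to move; king on g2.
In check: no.
Legal moves: Nf6, Nd6, Ng5, Nc5, Ng3, Nec3, Nf2, Ned2, Ng4, Nf3, Nf1, Kh3, Kg3, Kf3, Kf2, Kh1, Kg1, Kf1, Nbc3, Na3, Nbd2.
Count: 21.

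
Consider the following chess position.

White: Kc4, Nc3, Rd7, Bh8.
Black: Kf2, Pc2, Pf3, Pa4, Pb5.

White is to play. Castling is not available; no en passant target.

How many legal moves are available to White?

7

White to move; king on c4.
In check: yes, from the black pawn on b5.
Legal moves: Kd5, Kc5, Kxb5, Kd4, Kb4, Kd3, Nxb5.
Count: 7.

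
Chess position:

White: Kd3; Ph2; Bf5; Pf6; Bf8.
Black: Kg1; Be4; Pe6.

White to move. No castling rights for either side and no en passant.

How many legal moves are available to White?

White to move; king on d3.
In check: yes, from the black bishop on e4.
Legal moves: Kxe4, Kd4, Kc4, Ke3, Kc3, Ke2, Kd2, Bxe4.
Count: 8.

8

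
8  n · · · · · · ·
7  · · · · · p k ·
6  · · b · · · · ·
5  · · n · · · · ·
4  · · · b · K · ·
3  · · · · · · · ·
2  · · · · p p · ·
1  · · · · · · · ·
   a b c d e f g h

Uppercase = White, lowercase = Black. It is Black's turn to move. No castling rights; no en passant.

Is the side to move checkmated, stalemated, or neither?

neither

Black to move; black king on g7.
In check: no.
Legal moves for Black include: Nc7, Nb6, Kh8, Kg8, Kf8, Kh7, Kh6, Kg6, Kf6, Be8, Bd7, Bb7, Bd5, Bb5, Be4, Ba4, Bf3, Bg2, ... (list truncated; more exist).
Black has legal moves and is not in check → neither.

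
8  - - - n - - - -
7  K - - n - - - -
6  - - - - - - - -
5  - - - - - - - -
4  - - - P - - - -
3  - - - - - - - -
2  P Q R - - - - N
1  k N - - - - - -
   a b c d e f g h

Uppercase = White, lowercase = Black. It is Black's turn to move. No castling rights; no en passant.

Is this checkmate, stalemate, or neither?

Black to move; black king on a1.
In check: yes, from the white queen on b2.
King squares — b1: attacked by Qb2; a2: attacked by Qb2; b2: attacked by Rc2.
Legal moves for Black: none.
In check with no legal moves → checkmate.

checkmate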